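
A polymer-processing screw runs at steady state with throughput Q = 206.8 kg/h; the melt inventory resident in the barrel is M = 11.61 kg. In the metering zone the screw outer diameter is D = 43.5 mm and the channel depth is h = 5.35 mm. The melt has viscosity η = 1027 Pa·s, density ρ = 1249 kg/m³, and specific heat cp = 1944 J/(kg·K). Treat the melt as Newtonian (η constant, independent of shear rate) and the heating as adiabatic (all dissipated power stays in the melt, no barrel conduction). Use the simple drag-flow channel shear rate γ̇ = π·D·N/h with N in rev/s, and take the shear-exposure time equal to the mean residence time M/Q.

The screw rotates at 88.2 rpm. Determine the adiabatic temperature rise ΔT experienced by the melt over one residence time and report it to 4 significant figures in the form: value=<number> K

Convert throughput: Q = 206.8 kg/h = 206.8/3600 = 0.0574444 kg/s
t_res = M / Q_s = 11.61 ÷ 0.0574444 = 202.108 s
Geometry in metres: D = 43.5 mm → 0.0435 m, h = 5.35 mm → 0.00535 m; screw speed N = 88.2 rpm = 1.47 rev/s
γ̇ = π·D·N / h = π · 0.0435 · 1.47 / 0.00535 = 37.5494 s⁻¹
ΔT = η·γ̇²·t_res/(ρ·cp) = [1027 × 37.5494² × 202.108] / [1249 × 1944] = 120.532 K

value=120.5 K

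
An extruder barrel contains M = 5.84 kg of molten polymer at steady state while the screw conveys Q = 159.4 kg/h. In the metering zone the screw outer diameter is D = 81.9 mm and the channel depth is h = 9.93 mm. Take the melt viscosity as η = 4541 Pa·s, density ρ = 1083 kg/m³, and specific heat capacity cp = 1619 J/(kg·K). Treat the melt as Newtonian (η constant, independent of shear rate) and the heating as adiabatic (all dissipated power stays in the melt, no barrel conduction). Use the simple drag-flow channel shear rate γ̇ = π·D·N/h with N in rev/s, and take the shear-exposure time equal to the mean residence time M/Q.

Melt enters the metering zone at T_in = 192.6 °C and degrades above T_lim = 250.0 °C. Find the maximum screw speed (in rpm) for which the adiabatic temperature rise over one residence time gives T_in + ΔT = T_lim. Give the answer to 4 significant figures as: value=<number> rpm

Throughput in SI: Q_s = 159.4 kg/h ÷ 3600 s/h = 0.0442778 kg/s
Mean residence time: t_res = M/Q_s = 5.84 kg / 0.0442778 kg/s = 131.895 s
Convert to metres: D = 0.0819 m, h = 0.00993 m
Allowable rise: ΔT_a = T_lim − T_in = 250.0 − 192.6 = 57.4 K
γ̇_max² = ΔT_a·ρ·cp / (η·t_res) = [57.4 × 1083 × 1619] / [4541 × 131.895] = 168.038 s⁻²
γ̇_max = sqrt(168.038) = 12.963 s⁻¹
N_max = γ̇_max h / (πD) = 12.963·0.00993/(π·0.0819) = 0.500288 rev/s → ×60 = 30.0173 rpm

value=30.02 rpm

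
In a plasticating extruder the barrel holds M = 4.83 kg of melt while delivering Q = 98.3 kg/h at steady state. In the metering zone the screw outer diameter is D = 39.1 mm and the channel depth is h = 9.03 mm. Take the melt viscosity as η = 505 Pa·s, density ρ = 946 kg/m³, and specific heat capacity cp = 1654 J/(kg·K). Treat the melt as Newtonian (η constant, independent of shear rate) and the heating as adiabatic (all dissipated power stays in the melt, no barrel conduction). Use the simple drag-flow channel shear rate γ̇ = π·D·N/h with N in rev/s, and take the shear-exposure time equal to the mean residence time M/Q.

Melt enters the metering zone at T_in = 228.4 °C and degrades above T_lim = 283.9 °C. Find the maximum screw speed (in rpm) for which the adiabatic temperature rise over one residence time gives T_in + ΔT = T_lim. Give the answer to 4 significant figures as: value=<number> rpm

Q_s = Q / 3600 = 98.3 / 3600 = 0.0273056 kg/s
t_res = M / Q_s = 4.83 / 0.0273056 = 176.887 s
Convert to metres: D = 0.0391 m, h = 0.00903 m
ΔT_a = T_lim − T_in = 283.9 − 228.4 = 55.5 K
Invert ΔT = ηγ̇²t_res/(ρcp) for γ̇: γ̇_max² = ΔT_a ρ cp / (η t_res) = 55.5·946·1654 / (505·176.887) = 972.147 s⁻²
γ̇_max = √972.147 = 31.1793 s⁻¹
Solve γ̇ = πDN/h for N: N_max = γ̇_max·h/(π·D) = 31.1793 × 0.00903 / (π × 0.0391) = 2.29207 rev/s = 137.524 rpm

value=137.5 rpm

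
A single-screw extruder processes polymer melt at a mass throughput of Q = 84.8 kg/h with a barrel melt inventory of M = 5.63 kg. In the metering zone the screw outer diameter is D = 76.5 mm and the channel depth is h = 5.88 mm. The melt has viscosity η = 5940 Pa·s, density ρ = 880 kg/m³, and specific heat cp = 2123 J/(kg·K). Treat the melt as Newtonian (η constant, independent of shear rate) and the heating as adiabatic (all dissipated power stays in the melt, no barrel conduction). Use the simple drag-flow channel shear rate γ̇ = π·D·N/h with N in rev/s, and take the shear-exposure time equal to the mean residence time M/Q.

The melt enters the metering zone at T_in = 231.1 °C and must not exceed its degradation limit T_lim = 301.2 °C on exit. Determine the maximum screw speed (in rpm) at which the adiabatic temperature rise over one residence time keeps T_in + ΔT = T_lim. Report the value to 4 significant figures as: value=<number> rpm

Throughput in SI: Q_s = 84.8 kg/h ÷ 3600 s/h = 0.0235556 kg/s
t_res = M / Q_s = 5.63 ÷ 0.0235556 = 239.009 s
Geometry in SI: D = 76.5 mm → 0.0765 m, h = 5.88 mm → 0.00588 m
ΔT_a = T_lim − T_in = 301.2 °C − 231.1 °C = 70.1 K
γ̇_max² = ΔT_a·ρ·cp / (η·t_res) = [70.1 × 880 × 2123] / [5940 × 239.009] = 92.2464 s⁻²
γ̇_max = sqrt(92.2464) = 9.6045 s⁻¹
N_max = γ̇_max h / (πD) = 9.6045·0.00588/(π·0.0765) = 0.234985 rev/s → ×60 = 14.0991 rpm

value=14.10 rpm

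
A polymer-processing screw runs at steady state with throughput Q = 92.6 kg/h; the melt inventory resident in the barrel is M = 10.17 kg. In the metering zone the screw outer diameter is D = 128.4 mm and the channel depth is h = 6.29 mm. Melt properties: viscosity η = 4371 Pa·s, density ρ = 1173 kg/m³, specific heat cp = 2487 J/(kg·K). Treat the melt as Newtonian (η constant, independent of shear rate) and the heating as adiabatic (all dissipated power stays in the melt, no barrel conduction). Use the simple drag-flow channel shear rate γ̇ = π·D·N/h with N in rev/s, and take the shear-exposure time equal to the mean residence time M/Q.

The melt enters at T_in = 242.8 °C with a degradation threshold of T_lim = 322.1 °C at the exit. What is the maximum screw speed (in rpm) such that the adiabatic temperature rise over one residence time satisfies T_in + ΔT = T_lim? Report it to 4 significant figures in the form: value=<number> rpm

Throughput in SI: Q_s = 92.6 kg/h ÷ 3600 s/h = 0.0257222 kg/s
t_res = M / Q_s = 10.17 / 0.0257222 = 395.378 s
Convert to metres: D = 0.1284 m, h = 0.00629 m
ΔT_a = T_lim − T_in = 322.1 °C − 242.8 °C = 79.3 K
γ̇_max² = ΔT_a·ρ·cp / (η·t_res) = [79.3 × 1173 × 2487] / [4371 × 395.378] = 133.861 s⁻²
γ̇_max = sqrt(133.861) = 11.5698 s⁻¹
Solve γ̇ = πDN/h for N: N_max = γ̇_max·h/(π·D) = 11.5698 × 0.00629 / (π × 0.1284) = 0.180411 rev/s = 10.8246 rpm

value=10.82 rpm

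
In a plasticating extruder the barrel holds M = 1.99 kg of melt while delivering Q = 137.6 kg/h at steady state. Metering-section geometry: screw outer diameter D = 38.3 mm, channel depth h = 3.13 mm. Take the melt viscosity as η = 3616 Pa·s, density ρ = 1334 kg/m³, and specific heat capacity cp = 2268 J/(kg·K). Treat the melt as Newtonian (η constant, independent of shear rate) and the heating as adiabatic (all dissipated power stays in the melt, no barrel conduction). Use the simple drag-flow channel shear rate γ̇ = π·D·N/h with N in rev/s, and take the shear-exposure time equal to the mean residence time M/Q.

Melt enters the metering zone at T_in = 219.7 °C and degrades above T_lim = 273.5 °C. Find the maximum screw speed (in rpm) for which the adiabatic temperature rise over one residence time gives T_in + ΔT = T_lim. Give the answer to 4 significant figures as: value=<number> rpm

Throughput in SI: Q_s = 137.6 kg/h ÷ 3600 s/h = 0.0382222 kg/s
t_res = M / Q_s = 1.99 / 0.0382222 = 52.064 s
Geometry in SI: D = 38.3 mm → 0.0383 m, h = 3.13 mm → 0.00313 m
Allowable rise: ΔT_a = T_lim − T_in = 273.5 − 219.7 = 53.8 K
γ̇_max² = ΔT_a·ρ·cp / (η·t_res) = [53.8 × 1334 × 2268] / [3616 × 52.064] = 864.601 s⁻²
Take the square root: γ̇_max = √(864.601) = 29.4041 s⁻¹
Solve γ̇ = πDN/h for N: N_max = γ̇_max·h/(π·D) = 29.4041 × 0.00313 / (π × 0.0383) = 0.764898 rev/s = 45.8939 rpm

value=45.89 rpm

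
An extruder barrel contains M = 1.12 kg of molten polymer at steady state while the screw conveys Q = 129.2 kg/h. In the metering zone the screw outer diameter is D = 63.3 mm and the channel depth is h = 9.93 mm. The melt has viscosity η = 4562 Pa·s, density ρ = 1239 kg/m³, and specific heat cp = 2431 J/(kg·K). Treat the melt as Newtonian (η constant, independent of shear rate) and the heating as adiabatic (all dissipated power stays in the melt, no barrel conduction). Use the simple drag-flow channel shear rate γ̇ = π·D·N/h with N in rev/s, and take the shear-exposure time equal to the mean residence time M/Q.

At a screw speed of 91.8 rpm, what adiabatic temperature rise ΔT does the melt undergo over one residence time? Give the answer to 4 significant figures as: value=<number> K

Throughput in SI: Q_s = 129.2 kg/h ÷ 3600 s/h = 0.0358889 kg/s
t_res = M / Q_s = 1.12 ÷ 0.0358889 = 31.2074 s
Geometry in metres: D = 63.3 mm → 0.0633 m, h = 9.93 mm → 0.00993 m; screw speed N = 91.8 rpm = 1.53 rev/s
γ̇ = π D N / h = (π)(0.0633)(1.53) / 0.00993 = 30.6405 s⁻¹
Adiabatic rise: ΔT = η γ̇² t_res / (ρ cp) = 4562·(30.6405)²·31.2074 / (1239·2431) = 44.376 K

value=44.38 K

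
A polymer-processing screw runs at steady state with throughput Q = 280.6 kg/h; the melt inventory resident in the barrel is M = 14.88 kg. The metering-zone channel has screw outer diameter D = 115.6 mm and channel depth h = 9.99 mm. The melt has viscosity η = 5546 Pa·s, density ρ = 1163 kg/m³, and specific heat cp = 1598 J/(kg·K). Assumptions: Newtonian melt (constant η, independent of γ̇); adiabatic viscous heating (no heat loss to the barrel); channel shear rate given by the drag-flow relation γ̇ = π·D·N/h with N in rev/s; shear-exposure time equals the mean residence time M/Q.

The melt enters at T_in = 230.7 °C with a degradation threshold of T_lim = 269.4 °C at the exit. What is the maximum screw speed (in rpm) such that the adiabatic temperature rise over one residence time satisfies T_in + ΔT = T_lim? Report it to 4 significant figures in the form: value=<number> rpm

value=13.60 rpm

Convert throughput: Q = 280.6 kg/h = 280.6/3600 = 0.0779444 kg/s
t_res = M / Q_s = 14.88 ÷ 0.0779444 = 190.905 s
Convert to metres: D = 0.1156 m, h = 0.00999 m
Allowable rise: ΔT_a = T_lim − T_in = 269.4 − 230.7 = 38.7 K
Invert ΔT = ηγ̇²t_res/(ρcp) for γ̇: γ̇_max² = ΔT_a ρ cp / (η t_res) = 38.7·1163·1598 / (5546·190.905) = 67.9313 s⁻²
γ̇_max = √67.9313 = 8.24204 s⁻¹
N_max = γ̇_max h / (πD) = 8.24204·0.00999/(π·0.1156) = 0.226721 rev/s → ×60 = 13.6033 rpm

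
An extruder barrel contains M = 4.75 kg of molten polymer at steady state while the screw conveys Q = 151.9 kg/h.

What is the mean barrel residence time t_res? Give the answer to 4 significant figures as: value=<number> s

value=112.6 s

Convert throughput: Q = 151.9 kg/h = 151.9/3600 = 0.0421944 kg/s
Mean residence time: t_res = M/Q_s = 4.75 kg / 0.0421944 kg/s = 112.574 s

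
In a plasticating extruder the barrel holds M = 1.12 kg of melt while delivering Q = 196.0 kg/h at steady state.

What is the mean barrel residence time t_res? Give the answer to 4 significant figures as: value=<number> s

value=20.57 s

Convert throughput: Q = 196.0 kg/h = 196.0/3600 = 0.0544444 kg/s
Mean residence time: t_res = M/Q_s = 1.12 kg / 0.0544444 kg/s = 20.5714 s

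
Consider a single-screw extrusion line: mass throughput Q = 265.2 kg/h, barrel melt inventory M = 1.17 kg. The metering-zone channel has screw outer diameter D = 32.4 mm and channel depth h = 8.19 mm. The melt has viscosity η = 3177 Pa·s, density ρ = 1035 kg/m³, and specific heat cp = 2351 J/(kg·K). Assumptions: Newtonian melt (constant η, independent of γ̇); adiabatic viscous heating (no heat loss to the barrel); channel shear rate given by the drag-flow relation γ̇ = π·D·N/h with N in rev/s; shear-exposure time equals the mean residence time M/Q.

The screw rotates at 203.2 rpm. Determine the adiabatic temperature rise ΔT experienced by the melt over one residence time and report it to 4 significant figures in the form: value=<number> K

Throughput in SI: Q_s = 265.2 kg/h ÷ 3600 s/h = 0.0736667 kg/s
t_res = M / Q_s = 1.17 / 0.0736667 = 15.8824 s
Geometry in metres: D = 32.4 mm → 0.0324 m, h = 8.19 mm → 0.00819 m; screw speed N = 203.2 rpm = 3.38667 rev/s
γ̇ = π·D·N / h = π · 0.0324 · 3.38667 / 0.00819 = 42.0904 s⁻¹
Adiabatic rise: ΔT = η γ̇² t_res / (ρ cp) = 3177·(42.0904)²·15.8824 / (1035·2351) = 36.7372 K

value=36.74 K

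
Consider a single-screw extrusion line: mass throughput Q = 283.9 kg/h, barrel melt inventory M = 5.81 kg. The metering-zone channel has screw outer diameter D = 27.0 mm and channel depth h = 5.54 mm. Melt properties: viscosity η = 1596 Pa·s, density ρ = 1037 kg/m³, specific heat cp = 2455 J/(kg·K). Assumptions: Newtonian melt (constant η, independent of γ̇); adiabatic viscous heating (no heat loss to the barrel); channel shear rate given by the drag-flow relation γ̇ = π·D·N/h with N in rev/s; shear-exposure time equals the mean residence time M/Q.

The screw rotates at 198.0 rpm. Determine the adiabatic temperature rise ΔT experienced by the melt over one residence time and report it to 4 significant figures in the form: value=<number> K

value=117.9 K

Q_s = Q / 3600 = 283.9 / 3600 = 0.0788611 kg/s
Mean residence time: t_res = M/Q_s = 5.81 kg / 0.0788611 kg/s = 73.6738 s
Convert to SI: D = 0.027 m, h = 0.00554 m, N = 198.0/60 = 3.3 rev/s
γ̇ = π·D·N / h = π · 0.027 · 3.3 / 0.00554 = 50.5263 s⁻¹
ΔT = η·γ̇²·t_res / (ρ·cp) = 1596 · (50.5263)² · 73.6738 / (1037 · 2455) = 117.91 K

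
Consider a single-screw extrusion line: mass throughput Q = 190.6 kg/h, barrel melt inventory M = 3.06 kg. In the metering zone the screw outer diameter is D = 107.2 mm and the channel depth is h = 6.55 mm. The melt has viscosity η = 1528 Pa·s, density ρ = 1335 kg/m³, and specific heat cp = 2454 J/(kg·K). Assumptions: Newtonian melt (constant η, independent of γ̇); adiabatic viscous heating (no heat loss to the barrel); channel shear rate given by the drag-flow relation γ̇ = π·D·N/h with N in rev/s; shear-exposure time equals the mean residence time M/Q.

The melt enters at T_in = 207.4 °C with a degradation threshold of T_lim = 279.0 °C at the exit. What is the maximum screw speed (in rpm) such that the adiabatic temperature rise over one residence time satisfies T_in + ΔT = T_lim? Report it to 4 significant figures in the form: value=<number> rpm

value=60.14 rpm

Throughput in SI: Q_s = 190.6 kg/h ÷ 3600 s/h = 0.0529444 kg/s
t_res = M / Q_s = 3.06 ÷ 0.0529444 = 57.7964 s
Geometry in SI: D = 107.2 mm → 0.1072 m, h = 6.55 mm → 0.00655 m
Allowable rise: ΔT_a = T_lim − T_in = 279.0 − 207.4 = 71.6 K
γ̇_max² = ΔT_a·ρ·cp / (η·t_res) = [71.6 × 1335 × 2454] / [1528 × 57.7964] = 2656.1 s⁻²
γ̇_max = √2656.1 = 51.5374 s⁻¹
N_max = γ̇_max h / (πD) = 51.5374·0.00655/(π·0.1072) = 1.00235 rev/s → ×60 = 60.1409 rpm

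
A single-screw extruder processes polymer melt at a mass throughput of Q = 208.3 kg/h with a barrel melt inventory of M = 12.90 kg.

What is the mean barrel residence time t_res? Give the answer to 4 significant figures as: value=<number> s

value=222.9 s

Convert throughput: Q = 208.3 kg/h = 208.3/3600 = 0.0578611 kg/s
t_res = M / Q_s = 12.90 ÷ 0.0578611 = 222.948 s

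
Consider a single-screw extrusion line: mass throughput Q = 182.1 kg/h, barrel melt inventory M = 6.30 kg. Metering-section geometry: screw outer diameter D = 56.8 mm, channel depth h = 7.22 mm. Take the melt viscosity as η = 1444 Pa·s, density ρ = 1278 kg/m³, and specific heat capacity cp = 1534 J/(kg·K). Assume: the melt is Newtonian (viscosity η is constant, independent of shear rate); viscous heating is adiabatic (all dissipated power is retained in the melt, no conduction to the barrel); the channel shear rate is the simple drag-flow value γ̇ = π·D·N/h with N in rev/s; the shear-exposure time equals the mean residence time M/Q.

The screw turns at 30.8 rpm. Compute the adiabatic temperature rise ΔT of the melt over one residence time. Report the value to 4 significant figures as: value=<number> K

Convert throughput: Q = 182.1 kg/h = 182.1/3600 = 0.0505833 kg/s
t_res = M / Q_s = 6.30 / 0.0505833 = 124.547 s
D = 56.8 mm = 0.0568 m;  h = 7.22 mm = 0.00722 m;  N = 30.8 rpm / 60 = 0.513333 rev/s
γ̇ = π D N / h = (π)(0.0568)(0.513333) / 0.00722 = 12.687 s⁻¹
ΔT = η·γ̇²·t_res / (ρ·cp) = 1444 · (12.687)² · 124.547 / (1278 · 1534) = 14.7661 K

value=14.77 K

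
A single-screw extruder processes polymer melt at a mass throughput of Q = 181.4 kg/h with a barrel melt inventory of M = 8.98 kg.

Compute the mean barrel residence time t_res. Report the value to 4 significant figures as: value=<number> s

value=178.2 s

Q_s = Q / 3600 = 181.4 / 3600 = 0.0503889 kg/s
Mean residence time: t_res = M/Q_s = 8.98 kg / 0.0503889 kg/s = 178.214 s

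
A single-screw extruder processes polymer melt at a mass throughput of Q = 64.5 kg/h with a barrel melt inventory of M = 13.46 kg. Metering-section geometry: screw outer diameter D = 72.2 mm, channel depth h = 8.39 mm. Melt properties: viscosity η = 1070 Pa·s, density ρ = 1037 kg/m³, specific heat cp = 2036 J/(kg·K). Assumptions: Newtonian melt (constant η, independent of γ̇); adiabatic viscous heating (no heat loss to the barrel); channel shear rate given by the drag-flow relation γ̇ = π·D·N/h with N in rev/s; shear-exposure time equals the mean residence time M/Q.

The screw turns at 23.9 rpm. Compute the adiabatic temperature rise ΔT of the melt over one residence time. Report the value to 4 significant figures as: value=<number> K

value=44.15 K

Throughput in SI: Q_s = 64.5 kg/h ÷ 3600 s/h = 0.0179167 kg/s
t_res = M / Q_s = 13.46 ÷ 0.0179167 = 751.256 s
Convert to SI: D = 0.0722 m, h = 0.00839 m, N = 23.9/60 = 0.398333 rev/s
γ̇ = π D N / h = (π)(0.0722)(0.398333) / 0.00839 = 10.7689 s⁻¹
ΔT = η·γ̇²·t_res/(ρ·cp) = [1070 × 10.7689² × 751.256] / [1037 × 2036] = 44.1528 K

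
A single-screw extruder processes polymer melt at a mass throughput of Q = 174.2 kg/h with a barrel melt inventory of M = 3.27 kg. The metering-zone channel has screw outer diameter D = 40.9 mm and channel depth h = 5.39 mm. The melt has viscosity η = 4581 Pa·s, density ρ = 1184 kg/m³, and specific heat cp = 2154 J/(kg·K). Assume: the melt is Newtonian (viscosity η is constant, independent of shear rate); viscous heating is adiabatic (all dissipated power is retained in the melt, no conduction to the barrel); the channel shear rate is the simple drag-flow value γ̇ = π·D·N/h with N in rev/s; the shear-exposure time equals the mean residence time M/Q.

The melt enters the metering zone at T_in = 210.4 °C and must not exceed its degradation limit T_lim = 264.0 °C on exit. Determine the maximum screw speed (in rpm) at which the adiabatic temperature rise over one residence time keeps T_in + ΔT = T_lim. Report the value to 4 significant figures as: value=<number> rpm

Throughput in SI: Q_s = 174.2 kg/h ÷ 3600 s/h = 0.0483889 kg/s
t_res = M / Q_s = 3.27 ÷ 0.0483889 = 67.5775 s
Convert to metres: D = 0.0409 m, h = 0.00539 m
ΔT_a = T_lim − T_in = 264.0 − 210.4 = 53.6 K
γ̇_max² = ΔT_a·ρ·cp/(η·t_res) = 53.6·1184·2154/(4581·67.5775) = 441.57 s⁻²
Take the square root: γ̇_max = √(441.57) = 21.0136 s⁻¹
N_max = γ̇_max·h / (π·D) = 21.0136 · 0.00539 / (π · 0.0409) = 0.881486 rev/s = 52.8892 rpm

value=52.89 rpm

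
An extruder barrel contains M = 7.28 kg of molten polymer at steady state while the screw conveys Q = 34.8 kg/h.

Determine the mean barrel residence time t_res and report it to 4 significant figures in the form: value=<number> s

Throughput in SI: Q_s = 34.8 kg/h ÷ 3600 s/h = 0.00966667 kg/s
t_res = M / Q_s = 7.28 ÷ 0.00966667 = 753.103 s

value=753.1 s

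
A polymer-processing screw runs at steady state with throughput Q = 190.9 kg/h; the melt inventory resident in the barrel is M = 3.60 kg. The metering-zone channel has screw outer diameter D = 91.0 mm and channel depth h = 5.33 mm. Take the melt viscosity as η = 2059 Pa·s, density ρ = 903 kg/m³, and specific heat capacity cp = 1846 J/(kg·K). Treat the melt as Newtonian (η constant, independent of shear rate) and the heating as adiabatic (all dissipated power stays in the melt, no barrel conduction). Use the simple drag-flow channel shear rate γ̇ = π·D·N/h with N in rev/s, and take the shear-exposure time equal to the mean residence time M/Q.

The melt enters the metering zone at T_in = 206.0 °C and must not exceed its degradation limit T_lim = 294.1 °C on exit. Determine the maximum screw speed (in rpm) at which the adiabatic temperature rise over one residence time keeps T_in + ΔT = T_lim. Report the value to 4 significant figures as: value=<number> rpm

Convert throughput: Q = 190.9 kg/h = 190.9/3600 = 0.0530278 kg/s
Mean residence time: t_res = M/Q_s = 3.60 kg / 0.0530278 kg/s = 67.8889 s
D = 91.0 mm = 0.091 m;  h = 5.33 mm = 0.00533 m
ΔT_a = T_lim − T_in = 294.1 °C − 206.0 °C = 88.1 K
γ̇_max² = ΔT_a·ρ·cp/(η·t_res) = 88.1·903·1846/(2059·67.8889) = 1050.61 s⁻²
γ̇_max = √1050.61 = 32.4131 s⁻¹
N_max = γ̇_max h / (πD) = 32.4131·0.00533/(π·0.091) = 0.604305 rev/s → ×60 = 36.2583 rpm

value=36.26 rpm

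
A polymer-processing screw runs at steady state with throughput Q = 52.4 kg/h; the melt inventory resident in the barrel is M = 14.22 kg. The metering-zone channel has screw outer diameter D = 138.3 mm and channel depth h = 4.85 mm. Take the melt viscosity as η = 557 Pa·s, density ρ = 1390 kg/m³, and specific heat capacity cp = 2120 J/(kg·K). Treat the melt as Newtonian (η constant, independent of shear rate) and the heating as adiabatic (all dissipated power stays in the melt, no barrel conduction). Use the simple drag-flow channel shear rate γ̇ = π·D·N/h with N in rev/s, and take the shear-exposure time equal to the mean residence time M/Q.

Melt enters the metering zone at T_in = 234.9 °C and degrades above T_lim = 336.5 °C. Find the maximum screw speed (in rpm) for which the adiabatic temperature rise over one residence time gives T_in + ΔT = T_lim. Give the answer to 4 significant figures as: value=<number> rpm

Convert throughput: Q = 52.4 kg/h = 52.4/3600 = 0.0145556 kg/s
Mean residence time: t_res = M/Q_s = 14.22 kg / 0.0145556 kg/s = 976.947 s
Convert to metres: D = 0.1383 m, h = 0.00485 m
Allowable rise: ΔT_a = T_lim − T_in = 336.5 − 234.9 = 101.6 K
γ̇_max² = ΔT_a·ρ·cp/(η·t_res) = 101.6·1390·2120/(557·976.947) = 550.197 s⁻²
Take the square root: γ̇_max = √(550.197) = 23.4563 s⁻¹
Solve γ̇ = πDN/h for N: N_max = γ̇_max·h/(π·D) = 23.4563 × 0.00485 / (π × 0.1383) = 0.261836 rev/s = 15.7101 rpm

value=15.71 rpm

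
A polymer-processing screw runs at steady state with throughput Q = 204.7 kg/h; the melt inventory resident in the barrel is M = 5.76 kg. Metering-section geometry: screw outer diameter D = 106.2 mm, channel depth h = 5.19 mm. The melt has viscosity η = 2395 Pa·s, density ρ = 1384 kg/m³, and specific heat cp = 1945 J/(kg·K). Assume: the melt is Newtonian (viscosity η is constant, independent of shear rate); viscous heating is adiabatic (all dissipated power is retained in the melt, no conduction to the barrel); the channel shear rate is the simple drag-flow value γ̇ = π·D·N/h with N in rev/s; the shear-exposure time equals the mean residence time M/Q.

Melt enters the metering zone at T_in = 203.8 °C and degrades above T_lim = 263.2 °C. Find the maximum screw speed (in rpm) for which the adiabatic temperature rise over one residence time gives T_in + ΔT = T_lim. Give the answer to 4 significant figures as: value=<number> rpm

value=23.96 rpm

Throughput in SI: Q_s = 204.7 kg/h ÷ 3600 s/h = 0.0568611 kg/s
t_res = M / Q_s = 5.76 / 0.0568611 = 101.299 s
Convert to metres: D = 0.1062 m, h = 0.00519 m
ΔT_a = T_lim − T_in = 263.2 − 203.8 = 59.4 K
Invert ΔT = ηγ̇²t_res/(ρcp) for γ̇: γ̇_max² = ΔT_a ρ cp / (η t_res) = 59.4·1384·1945 / (2395·101.299) = 659.067 s⁻²
Take the square root: γ̇_max = √(659.067) = 25.6723 s⁻¹
Solve γ̇ = πDN/h for N: N_max = γ̇_max·h/(π·D) = 25.6723 × 0.00519 / (π × 0.1062) = 0.399354 rev/s = 23.9612 rpm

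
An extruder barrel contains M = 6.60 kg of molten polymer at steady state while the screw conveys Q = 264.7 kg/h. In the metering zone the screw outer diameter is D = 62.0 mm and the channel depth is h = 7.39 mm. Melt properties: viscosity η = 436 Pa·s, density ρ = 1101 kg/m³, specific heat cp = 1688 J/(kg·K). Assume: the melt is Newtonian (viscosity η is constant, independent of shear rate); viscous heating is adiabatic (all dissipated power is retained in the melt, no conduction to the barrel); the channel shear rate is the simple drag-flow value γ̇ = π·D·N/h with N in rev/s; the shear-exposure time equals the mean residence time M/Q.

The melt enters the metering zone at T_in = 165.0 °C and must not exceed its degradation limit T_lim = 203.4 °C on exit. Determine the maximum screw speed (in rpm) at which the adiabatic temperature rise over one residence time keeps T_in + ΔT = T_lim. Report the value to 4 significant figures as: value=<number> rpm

value=97.21 rpm

Throughput in SI: Q_s = 264.7 kg/h ÷ 3600 s/h = 0.0735278 kg/s
t_res = M / Q_s = 6.60 ÷ 0.0735278 = 89.762 s
D = 62.0 mm = 0.062 m;  h = 7.39 mm = 0.00739 m
ΔT_a = T_lim − T_in = 203.4 °C − 165.0 °C = 38.4 K
γ̇_max² = ΔT_a·ρ·cp / (η·t_res) = [38.4 × 1101 × 1688] / [436 × 89.762] = 1823.53 s⁻²
Take the square root: γ̇_max = √(1823.53) = 42.7028 s⁻¹
N_max = γ̇_max h / (πD) = 42.7028·0.00739/(π·0.062) = 1.62016 rev/s → ×60 = 97.2098 rpm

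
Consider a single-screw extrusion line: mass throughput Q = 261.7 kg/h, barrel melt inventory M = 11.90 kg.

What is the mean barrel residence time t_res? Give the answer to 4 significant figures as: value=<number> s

value=163.7 s

Throughput in SI: Q_s = 261.7 kg/h ÷ 3600 s/h = 0.0726944 kg/s
Mean residence time: t_res = M/Q_s = 11.90 kg / 0.0726944 kg/s = 163.699 s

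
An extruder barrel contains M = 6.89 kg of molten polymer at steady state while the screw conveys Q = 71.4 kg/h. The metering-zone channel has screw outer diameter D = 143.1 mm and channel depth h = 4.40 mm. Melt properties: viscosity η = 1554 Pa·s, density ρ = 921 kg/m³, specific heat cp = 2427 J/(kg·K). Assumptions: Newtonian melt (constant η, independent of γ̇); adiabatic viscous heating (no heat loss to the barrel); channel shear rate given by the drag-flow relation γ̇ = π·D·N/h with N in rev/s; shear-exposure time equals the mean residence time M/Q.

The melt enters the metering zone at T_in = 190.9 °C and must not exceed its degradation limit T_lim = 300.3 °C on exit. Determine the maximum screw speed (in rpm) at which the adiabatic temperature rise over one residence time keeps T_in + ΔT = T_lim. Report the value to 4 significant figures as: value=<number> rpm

Q_s = Q / 3600 = 71.4 / 3600 = 0.0198333 kg/s
t_res = M / Q_s = 6.89 ÷ 0.0198333 = 347.395 s
Convert to metres: D = 0.1431 m, h = 0.0044 m
Allowable rise: ΔT_a = T_lim − T_in = 300.3 − 190.9 = 109.4 K
γ̇_max² = ΔT_a·ρ·cp/(η·t_res) = 109.4·921·2427/(1554·347.395) = 452.973 s⁻²
γ̇_max = √452.973 = 21.2832 s⁻¹
Solve γ̇ = πDN/h for N: N_max = γ̇_max·h/(π·D) = 21.2832 × 0.0044 / (π × 0.1431) = 0.208305 rev/s = 12.4983 rpm

value=12.50 rpm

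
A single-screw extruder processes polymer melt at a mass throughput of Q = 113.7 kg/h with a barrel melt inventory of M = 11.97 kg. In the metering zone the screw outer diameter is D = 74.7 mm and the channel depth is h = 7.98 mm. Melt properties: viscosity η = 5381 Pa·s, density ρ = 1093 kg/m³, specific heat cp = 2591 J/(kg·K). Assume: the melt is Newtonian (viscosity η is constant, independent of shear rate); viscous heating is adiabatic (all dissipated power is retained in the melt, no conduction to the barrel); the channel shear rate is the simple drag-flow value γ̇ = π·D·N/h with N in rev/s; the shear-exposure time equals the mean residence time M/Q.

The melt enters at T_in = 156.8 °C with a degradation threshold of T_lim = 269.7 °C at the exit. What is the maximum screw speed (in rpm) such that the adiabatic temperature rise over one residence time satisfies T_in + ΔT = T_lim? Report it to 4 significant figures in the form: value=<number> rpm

value=25.55 rpm

Convert throughput: Q = 113.7 kg/h = 113.7/3600 = 0.0315833 kg/s
t_res = M / Q_s = 11.97 / 0.0315833 = 378.997 s
Convert to metres: D = 0.0747 m, h = 0.00798 m
Allowable rise: ΔT_a = T_lim − T_in = 269.7 − 156.8 = 112.9 K
Invert ΔT = ηγ̇²t_res/(ρcp) for γ̇: γ̇_max² = ΔT_a ρ cp / (η t_res) = 112.9·1093·2591 / (5381·378.997) = 156.777 s⁻²
γ̇_max = sqrt(156.777) = 12.5211 s⁻¹
N_max = γ̇_max·h / (π·D) = 12.5211 · 0.00798 / (π · 0.0747) = 0.425769 rev/s = 25.5461 rpm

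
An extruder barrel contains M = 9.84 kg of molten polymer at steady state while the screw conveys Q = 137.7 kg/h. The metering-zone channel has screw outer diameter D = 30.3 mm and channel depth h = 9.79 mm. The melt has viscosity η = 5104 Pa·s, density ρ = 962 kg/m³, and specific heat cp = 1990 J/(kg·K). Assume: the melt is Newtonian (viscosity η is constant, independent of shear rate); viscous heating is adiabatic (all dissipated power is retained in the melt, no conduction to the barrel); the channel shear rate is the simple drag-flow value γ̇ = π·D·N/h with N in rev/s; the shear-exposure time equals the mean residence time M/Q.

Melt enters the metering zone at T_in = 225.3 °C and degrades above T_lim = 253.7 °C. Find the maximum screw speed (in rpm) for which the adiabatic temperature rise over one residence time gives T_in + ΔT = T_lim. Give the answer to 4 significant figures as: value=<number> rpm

Convert throughput: Q = 137.7 kg/h = 137.7/3600 = 0.03825 kg/s
Mean residence time: t_res = M/Q_s = 9.84 kg / 0.03825 kg/s = 257.255 s
D = 30.3 mm = 0.0303 m;  h = 9.79 mm = 0.00979 m
ΔT_a = T_lim − T_in = 253.7 − 225.3 = 28.4 K
Invert ΔT = ηγ̇²t_res/(ρcp) for γ̇: γ̇_max² = ΔT_a ρ cp / (η t_res) = 28.4·962·1990 / (5104·257.255) = 41.4068 s⁻²
Take the square root: γ̇_max = √(41.4068) = 6.43482 s⁻¹
N_max = γ̇_max·h / (π·D) = 6.43482 · 0.00979 / (π · 0.0303) = 0.661799 rev/s = 39.708 rpm

value=39.71 rpm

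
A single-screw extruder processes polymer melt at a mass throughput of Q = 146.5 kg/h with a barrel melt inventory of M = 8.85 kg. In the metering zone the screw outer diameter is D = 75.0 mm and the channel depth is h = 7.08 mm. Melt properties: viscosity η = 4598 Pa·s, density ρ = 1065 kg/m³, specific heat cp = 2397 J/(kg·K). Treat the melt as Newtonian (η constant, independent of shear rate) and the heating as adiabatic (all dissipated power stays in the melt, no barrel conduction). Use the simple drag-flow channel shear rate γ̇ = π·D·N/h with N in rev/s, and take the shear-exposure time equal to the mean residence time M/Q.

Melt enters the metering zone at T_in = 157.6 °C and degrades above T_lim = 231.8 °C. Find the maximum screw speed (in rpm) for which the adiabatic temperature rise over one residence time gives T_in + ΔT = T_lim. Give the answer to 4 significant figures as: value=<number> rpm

Q_s = Q / 3600 = 146.5 / 3600 = 0.0406944 kg/s
t_res = M / Q_s = 8.85 / 0.0406944 = 217.474 s
Convert to metres: D = 0.075 m, h = 0.00708 m
ΔT_a = T_lim − T_in = 231.8 °C − 157.6 °C = 74.2 K
γ̇_max² = ΔT_a·ρ·cp / (η·t_res) = [74.2 × 1065 × 2397] / [4598 × 217.474] = 189.428 s⁻²
γ̇_max = sqrt(189.428) = 13.7633 s⁻¹
N_max = γ̇_max·h / (π·D) = 13.7633 · 0.00708 / (π · 0.075) = 0.413566 rev/s = 24.8139 rpm

value=24.81 rpm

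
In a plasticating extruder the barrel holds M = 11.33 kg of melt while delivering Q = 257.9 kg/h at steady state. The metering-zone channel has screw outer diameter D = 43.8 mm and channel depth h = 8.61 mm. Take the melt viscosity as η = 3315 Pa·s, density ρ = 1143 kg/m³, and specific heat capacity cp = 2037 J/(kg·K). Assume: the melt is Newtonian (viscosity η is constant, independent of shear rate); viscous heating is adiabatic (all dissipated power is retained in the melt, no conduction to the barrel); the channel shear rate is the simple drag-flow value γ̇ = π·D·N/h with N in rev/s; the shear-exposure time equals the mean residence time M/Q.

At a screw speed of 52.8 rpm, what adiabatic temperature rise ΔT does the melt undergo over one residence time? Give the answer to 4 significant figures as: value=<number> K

Throughput in SI: Q_s = 257.9 kg/h ÷ 3600 s/h = 0.0716389 kg/s
t_res = M / Q_s = 11.33 ÷ 0.0716389 = 158.154 s
Geometry in metres: D = 43.8 mm → 0.0438 m, h = 8.61 mm → 0.00861 m; screw speed N = 52.8 rpm = 0.88 rev/s
Shear rate: γ̇ = πDN/h = π·0.0438·0.88/0.00861 = 14.0638 s⁻¹
Adiabatic rise: ΔT = η γ̇² t_res / (ρ cp) = 3315·(14.0638)²·158.154 / (1143·2037) = 44.5384 K

value=44.54 K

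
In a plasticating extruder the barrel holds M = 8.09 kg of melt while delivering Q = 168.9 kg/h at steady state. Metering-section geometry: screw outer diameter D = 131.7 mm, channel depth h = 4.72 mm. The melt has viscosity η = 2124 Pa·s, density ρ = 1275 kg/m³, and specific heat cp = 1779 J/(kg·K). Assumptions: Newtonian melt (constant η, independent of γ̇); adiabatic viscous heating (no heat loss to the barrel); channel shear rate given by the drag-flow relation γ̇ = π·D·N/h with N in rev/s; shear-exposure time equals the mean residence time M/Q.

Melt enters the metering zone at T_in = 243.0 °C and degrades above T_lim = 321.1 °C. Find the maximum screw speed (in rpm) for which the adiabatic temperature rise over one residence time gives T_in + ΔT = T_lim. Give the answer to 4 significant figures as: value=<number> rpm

Throughput in SI: Q_s = 168.9 kg/h ÷ 3600 s/h = 0.0469167 kg/s
t_res = M / Q_s = 8.09 ÷ 0.0469167 = 172.433 s
D = 131.7 mm = 0.1317 m;  h = 4.72 mm = 0.00472 m
ΔT_a = T_lim − T_in = 321.1 °C − 243.0 °C = 78.1 K
γ̇_max² = ΔT_a·ρ·cp/(η·t_res) = 78.1·1275·1779/(2124·172.433) = 483.684 s⁻²
γ̇_max = √483.684 = 21.9928 s⁻¹
Solve γ̇ = πDN/h for N: N_max = γ̇_max·h/(π·D) = 21.9928 × 0.00472 / (π × 0.1317) = 0.250892 rev/s = 15.0535 rpm

value=15.05 rpm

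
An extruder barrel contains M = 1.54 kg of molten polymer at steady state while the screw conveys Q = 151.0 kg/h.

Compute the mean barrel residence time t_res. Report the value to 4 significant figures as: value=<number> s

Convert throughput: Q = 151.0 kg/h = 151.0/3600 = 0.0419444 kg/s
t_res = M / Q_s = 1.54 / 0.0419444 = 36.7152 s

value=36.72 s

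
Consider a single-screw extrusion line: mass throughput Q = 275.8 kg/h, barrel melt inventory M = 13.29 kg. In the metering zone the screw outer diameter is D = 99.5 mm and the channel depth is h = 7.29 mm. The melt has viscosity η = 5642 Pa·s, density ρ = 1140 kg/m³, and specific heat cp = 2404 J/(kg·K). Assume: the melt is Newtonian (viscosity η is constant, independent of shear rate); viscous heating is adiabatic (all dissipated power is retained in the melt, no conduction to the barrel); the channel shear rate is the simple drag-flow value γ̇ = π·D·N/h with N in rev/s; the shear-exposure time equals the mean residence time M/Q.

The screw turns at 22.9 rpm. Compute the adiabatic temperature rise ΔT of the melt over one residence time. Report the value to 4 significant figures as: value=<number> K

value=95.65 K

Convert throughput: Q = 275.8 kg/h = 275.8/3600 = 0.0766111 kg/s
Mean residence time: t_res = M/Q_s = 13.29 kg / 0.0766111 kg/s = 173.474 s
Convert to SI: D = 0.0995 m, h = 0.00729 m, N = 22.9/60 = 0.381667 rev/s
Shear rate: γ̇ = πDN/h = π·0.0995·0.381667/0.00729 = 16.3655 s⁻¹
Adiabatic rise: ΔT = η γ̇² t_res / (ρ cp) = 5642·(16.3655)²·173.474 / (1140·2404) = 95.6503 K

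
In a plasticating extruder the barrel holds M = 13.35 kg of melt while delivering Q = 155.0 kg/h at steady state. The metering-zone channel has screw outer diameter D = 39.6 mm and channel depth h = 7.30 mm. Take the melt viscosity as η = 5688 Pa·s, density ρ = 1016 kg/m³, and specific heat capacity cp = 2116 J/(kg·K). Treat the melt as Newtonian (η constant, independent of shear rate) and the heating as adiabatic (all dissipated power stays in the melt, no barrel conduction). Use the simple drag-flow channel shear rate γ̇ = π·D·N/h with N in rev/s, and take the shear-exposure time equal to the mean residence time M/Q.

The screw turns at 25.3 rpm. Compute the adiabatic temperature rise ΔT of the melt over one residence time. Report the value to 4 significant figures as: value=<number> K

Throughput in SI: Q_s = 155.0 kg/h ÷ 3600 s/h = 0.0430556 kg/s
t_res = M / Q_s = 13.35 ÷ 0.0430556 = 310.065 s
D = 39.6 mm = 0.0396 m;  h = 7.30 mm = 0.0073 m;  N = 25.3 rpm / 60 = 0.421667 rev/s
γ̇ = π·D·N / h = π · 0.0396 · 0.421667 / 0.0073 = 7.18607 s⁻¹
ΔT = η·γ̇²·t_res / (ρ·cp) = 5688 · (7.18607)² · 310.065 / (1016 · 2116) = 42.3629 K

value=42.36 K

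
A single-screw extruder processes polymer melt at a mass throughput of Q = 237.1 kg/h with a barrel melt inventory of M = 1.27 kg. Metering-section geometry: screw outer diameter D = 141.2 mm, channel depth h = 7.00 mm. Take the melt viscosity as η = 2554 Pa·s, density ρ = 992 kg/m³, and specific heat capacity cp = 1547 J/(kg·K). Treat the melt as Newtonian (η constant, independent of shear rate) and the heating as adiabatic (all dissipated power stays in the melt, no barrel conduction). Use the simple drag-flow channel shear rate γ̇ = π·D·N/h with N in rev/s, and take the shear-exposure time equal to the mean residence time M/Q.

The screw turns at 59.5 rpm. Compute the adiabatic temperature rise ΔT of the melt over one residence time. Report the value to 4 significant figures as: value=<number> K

value=126.7 K

Q_s = Q / 3600 = 237.1 / 3600 = 0.0658611 kg/s
t_res = M / Q_s = 1.27 ÷ 0.0658611 = 19.283 s
Geometry in metres: D = 141.2 mm → 0.1412 m, h = 7.00 mm → 0.007 m; screw speed N = 59.5 rpm = 0.991667 rev/s
γ̇ = π·D·N / h = π · 0.1412 · 0.991667 / 0.007 = 62.8423 s⁻¹
Adiabatic rise: ΔT = η γ̇² t_res / (ρ cp) = 2554·(62.8423)²·19.283 / (992·1547) = 126.735 K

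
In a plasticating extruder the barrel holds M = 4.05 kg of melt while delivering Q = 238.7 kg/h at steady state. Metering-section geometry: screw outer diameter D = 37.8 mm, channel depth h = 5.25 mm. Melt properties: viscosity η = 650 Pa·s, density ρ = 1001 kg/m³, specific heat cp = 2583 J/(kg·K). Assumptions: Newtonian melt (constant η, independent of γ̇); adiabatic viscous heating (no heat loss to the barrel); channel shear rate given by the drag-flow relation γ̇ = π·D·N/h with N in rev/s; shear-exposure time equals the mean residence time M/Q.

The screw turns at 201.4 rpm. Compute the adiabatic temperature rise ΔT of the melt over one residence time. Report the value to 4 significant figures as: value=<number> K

value=88.52 K

Q_s = Q / 3600 = 238.7 / 3600 = 0.0663056 kg/s
Mean residence time: t_res = M/Q_s = 4.05 kg / 0.0663056 kg/s = 61.0809 s
Convert to SI: D = 0.0378 m, h = 0.00525 m, N = 201.4/60 = 3.35667 rev/s
γ̇ = π D N / h = (π)(0.0378)(3.35667) / 0.00525 = 75.926 s⁻¹
Adiabatic rise: ΔT = η γ̇² t_res / (ρ cp) = 650·(75.926)²·61.0809 / (1001·2583) = 88.5199 K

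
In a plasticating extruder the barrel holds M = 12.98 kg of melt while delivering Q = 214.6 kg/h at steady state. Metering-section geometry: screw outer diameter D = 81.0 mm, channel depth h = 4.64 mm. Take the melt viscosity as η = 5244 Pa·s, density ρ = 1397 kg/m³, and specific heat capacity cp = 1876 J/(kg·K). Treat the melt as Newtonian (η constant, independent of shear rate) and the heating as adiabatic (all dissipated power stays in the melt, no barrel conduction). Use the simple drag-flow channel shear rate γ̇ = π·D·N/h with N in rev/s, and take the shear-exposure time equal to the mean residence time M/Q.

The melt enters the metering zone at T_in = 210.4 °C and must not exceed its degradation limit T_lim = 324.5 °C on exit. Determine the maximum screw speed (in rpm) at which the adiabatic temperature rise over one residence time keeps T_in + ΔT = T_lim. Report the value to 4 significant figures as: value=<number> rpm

Throughput in SI: Q_s = 214.6 kg/h ÷ 3600 s/h = 0.0596111 kg/s
t_res = M / Q_s = 12.98 ÷ 0.0596111 = 217.745 s
Convert to metres: D = 0.081 m, h = 0.00464 m
ΔT_a = T_lim − T_in = 324.5 °C − 210.4 °C = 114.1 K
γ̇_max² = ΔT_a·ρ·cp / (η·t_res) = [114.1 × 1397 × 1876] / [5244 × 217.745] = 261.881 s⁻²
Take the square root: γ̇_max = √(261.881) = 16.1828 s⁻¹
N_max = γ̇_max h / (πD) = 16.1828·0.00464/(π·0.081) = 0.295077 rev/s → ×60 = 17.7046 rpm

value=17.70 rpm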